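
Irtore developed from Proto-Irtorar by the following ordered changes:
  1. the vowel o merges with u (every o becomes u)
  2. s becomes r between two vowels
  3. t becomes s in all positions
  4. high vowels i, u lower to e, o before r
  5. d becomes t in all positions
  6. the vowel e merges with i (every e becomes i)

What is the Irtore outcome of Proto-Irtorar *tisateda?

sirasita

Irtore: *tisateda
  tisateda (rule 1 does not apply)
  tisateda → tirateda   [rhotacism]
  tirateda → siraseda   [unconditioned shift]
  siraseda → seraseda   [pre-rhotic lowering]
  seraseda → seraseta   [unconditioned shift]
  seraseta → sirasita   [vowel merger]
  giving Irtore sirasita.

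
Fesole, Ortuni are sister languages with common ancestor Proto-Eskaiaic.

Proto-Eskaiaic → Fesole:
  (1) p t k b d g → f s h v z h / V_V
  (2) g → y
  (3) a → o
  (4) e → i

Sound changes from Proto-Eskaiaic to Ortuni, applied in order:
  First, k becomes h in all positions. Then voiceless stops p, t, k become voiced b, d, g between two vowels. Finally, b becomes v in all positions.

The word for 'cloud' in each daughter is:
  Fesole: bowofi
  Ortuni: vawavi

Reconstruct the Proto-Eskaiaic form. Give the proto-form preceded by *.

*bawapi

Position 2: Fesole has o, Ortuni has a. Ortuni preserves a here (none of its changes turn any other segment into a), so the proto-segment is *a.
Position 1: Fesole has b, Ortuni has v. Fesole preserves b here (none of its changes turn any other segment into b), so the proto-segment is *b.
Position 5: Fesole has f, Ortuni has v. Taking the neighbouring segments as reconstructed: Fesole f could go back to *p or *f; Ortuni v could go back to *p or *b or *v — the one source consistent with every daughter is *p.
Verify the candidate proto-form against each daughter:
Fesole: *bawapi > bawafi > bowofi  (by intervocalic lenition, vowel merger)
Ortuni: *bawapi > bawabi > vawavi  (by intervocalic voicing, unconditioned shift)
Only *bawapi yields all of Fesole bowofi, Ortuni vawavi.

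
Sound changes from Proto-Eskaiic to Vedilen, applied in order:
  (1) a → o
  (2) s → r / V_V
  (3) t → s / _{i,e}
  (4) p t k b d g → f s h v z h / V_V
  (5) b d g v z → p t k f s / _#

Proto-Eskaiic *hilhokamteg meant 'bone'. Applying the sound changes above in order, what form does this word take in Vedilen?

hilhohomsek

Vedilen: start from *hilhokamteg.
  rule 1 (vowel merger): hilhokamteg → hilhokomteg
  rule 2: no change — hilhokomteg
  rule 3 (palatalisation): hilhokomteg → hilhokomseg
  rule 4 (intervocalic lenition): hilhokomseg → hilhohomseg
  rule 5 (final devoicing): hilhohomseg → hilhohomsek
  ⇒ Vedilen hilhohomsek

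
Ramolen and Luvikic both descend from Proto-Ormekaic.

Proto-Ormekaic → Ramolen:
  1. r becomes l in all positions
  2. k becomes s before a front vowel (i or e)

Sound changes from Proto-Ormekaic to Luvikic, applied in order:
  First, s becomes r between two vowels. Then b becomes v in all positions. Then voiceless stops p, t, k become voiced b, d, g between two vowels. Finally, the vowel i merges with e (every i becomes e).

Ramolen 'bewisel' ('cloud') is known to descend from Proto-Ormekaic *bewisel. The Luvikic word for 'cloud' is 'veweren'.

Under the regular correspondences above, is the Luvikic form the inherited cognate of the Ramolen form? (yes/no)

Derive the expected Luvikic reflex of *bewisel:
Luvikic: *bewisel
  bewisel → bewirel   [rhotacism]
  bewirel → vewirel   [unconditioned shift]
  vewirel (rule 3 does not apply)
  vewirel → vewerel   [vowel merger]
  giving Luvikic vewerel.
The regular Luvikic reflex would be 'vewerel', but the attested form is 'veweren'. The correspondence is irregular, so they are not cognates (the Luvikic form has a different source).

no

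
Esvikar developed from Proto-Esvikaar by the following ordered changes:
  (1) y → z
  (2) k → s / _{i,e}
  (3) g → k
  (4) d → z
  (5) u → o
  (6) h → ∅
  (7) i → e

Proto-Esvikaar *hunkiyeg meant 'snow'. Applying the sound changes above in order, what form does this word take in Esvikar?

onsezek

Esvikar: *hunkiyeg
  hunkiyeg → hunkizeg   [unconditioned shift]
  hunkizeg → hunsizeg   [palatalisation]
  hunsizeg → hunsizek   [unconditioned shift]
  hunsizek (rule 4 does not apply)
  hunsizek → honsizek   [vowel merger]
  honsizek → onsizek   [h-loss]
  onsizek → onsezek   [vowel merger]
  giving Esvikar onsezek.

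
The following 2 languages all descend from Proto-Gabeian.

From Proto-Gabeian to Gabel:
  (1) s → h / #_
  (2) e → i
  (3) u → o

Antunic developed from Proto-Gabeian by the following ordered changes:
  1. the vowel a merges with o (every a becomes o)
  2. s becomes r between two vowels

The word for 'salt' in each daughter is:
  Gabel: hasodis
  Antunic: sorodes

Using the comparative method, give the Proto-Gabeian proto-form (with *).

*sasodes

Position 3: Gabel has s, Antunic has r. Gabel preserves s here (none of its changes turn any other segment into s), so the proto-segment is *s.
Position 6: Gabel has i, Antunic has e. Antunic preserves e here (none of its changes turn any other segment into e), so the proto-segment is *e.
This points to *sasodes. Verify forward in each daughter:
Gabel: start from *sasodes.
  rule 1 (debuccalisation): sasodes → hasodes
  rule 2 (vowel merger): hasodes → hasodis
  rule 3: no change — hasodis
  ⇒ Gabel hasodis
Antunic: *sasodes
  sasodes → sosodes   [vowel merger]
  sosodes → sorodes   [rhotacism]
  giving Antunic sorodes.
No other proto-form is consistent with every reflex, so the reconstruction is *sasodes.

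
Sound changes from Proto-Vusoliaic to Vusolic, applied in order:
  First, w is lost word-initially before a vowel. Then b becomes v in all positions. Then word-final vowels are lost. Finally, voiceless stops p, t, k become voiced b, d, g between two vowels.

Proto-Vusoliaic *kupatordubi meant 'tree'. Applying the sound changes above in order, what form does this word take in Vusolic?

kubadorduv

Vusolic: *kupatordubi > kupatorduvi > kupatorduv > kubadorduv  (by unconditioned shift, apocope, intervocalic voicing)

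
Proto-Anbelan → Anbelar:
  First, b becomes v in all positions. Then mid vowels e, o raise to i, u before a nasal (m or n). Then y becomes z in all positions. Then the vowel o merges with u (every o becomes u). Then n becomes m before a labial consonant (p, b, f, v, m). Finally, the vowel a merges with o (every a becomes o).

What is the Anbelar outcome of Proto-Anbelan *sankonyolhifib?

Anbelar: start from *sankonyolhifib.
  rule 1 (unconditioned shift): sankonyolhifib → sankonyolhifiv
  rule 2 (pre-nasal raising): sankonyolhifiv → sankunyolhifiv
  rule 3 (unconditioned shift): sankunyolhifiv → sankunzolhifiv
  rule 4 (vowel merger): sankunzolhifiv → sankunzulhifiv
  rule 5: no change — sankunzulhifiv
  rule 6 (vowel merger): sankunzulhifiv → sonkunzulhifiv
  ⇒ Anbelar sonkunzulhifiv

sonkunzulhifiv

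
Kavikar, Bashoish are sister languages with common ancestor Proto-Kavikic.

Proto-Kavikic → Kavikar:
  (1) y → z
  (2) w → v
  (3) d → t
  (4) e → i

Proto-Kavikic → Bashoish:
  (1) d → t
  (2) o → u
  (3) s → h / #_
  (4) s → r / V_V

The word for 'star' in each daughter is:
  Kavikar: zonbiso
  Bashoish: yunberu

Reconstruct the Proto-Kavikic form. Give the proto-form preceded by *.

Position 5: Kavikar has i, Bashoish has e. Bashoish preserves e here (none of its changes turn any other segment into e), so the proto-segment is *e.
Position 6: Kavikar has s, Bashoish has r. Kavikar preserves s here (none of its changes turn any other segment into s), so the proto-segment is *s.
Position 1: Kavikar has z, Bashoish has y. Bashoish preserves y here (none of its changes turn any other segment into y), so the proto-segment is *y.
Verify the candidate proto-form against each daughter:
Kavikar: *yonbeso
  yonbeso → zonbeso   [unconditioned shift]
  zonbeso (rule 2 does not apply)
  zonbeso (rule 3 does not apply)
  zonbeso → zonbiso   [vowel merger]
  giving Kavikar zonbiso.
Bashoish: *yonbeso > yunbesu > yunberu  (by vowel merger, rhotacism)
*yonbeso is the unique common source.

*yonbeso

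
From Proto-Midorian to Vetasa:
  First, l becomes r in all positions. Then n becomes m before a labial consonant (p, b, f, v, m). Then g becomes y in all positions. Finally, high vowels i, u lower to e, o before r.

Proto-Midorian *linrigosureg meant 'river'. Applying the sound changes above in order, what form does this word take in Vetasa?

Vetasa: *linrigosureg
  linrigosureg → rinrigosureg   [unconditioned shift]
  rinrigosureg (rule 2 does not apply)
  rinrigosureg → rinriyosurey   [unconditioned shift]
  rinriyosurey → rinriyosorey   [pre-rhotic lowering]
  giving Vetasa rinriyosorey.

rinriyosorey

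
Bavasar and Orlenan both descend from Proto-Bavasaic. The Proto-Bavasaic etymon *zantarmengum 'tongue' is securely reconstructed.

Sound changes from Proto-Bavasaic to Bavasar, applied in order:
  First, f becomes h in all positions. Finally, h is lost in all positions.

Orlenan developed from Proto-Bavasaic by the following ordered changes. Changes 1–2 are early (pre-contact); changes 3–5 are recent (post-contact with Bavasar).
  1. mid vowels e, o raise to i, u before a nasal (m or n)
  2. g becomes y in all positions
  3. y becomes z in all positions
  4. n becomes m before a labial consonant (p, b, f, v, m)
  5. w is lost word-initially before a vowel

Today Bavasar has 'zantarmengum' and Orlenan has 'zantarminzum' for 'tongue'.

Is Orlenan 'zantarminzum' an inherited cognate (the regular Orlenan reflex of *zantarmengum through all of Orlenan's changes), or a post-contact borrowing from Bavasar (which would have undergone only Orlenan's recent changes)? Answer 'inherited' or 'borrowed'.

If inherited, *zantarmengum would pass through all of Orlenan's changes:
Orlenan: start from *zantarmengum.
  rule 1 (pre-nasal raising): zantarmengum → zantarmingum
  rule 2 (unconditioned shift): zantarmingum → zantarminyum
  rule 3 (unconditioned shift): zantarminyum → zantarminzum
  rule 4: no change — zantarminzum
  rule 5: no change — zantarminzum
  ⇒ Orlenan zantarminzum
If borrowed from Bavasar 'zantarmengum' after the early changes, it would undergo only the recent ones:
  rule 3 (unconditioned shift): no change (zantarmengum)
  rule 4 (nasal place assimilation): no change (zantarmengum)
  rule 5 (glide loss): no change (zantarmengum)
  ⇒ as a loan: zantarmengum
Orlenan 'zantarminzum' matches the inherited outcome exactly, so it is an inherited cognate, not a loan.

inherited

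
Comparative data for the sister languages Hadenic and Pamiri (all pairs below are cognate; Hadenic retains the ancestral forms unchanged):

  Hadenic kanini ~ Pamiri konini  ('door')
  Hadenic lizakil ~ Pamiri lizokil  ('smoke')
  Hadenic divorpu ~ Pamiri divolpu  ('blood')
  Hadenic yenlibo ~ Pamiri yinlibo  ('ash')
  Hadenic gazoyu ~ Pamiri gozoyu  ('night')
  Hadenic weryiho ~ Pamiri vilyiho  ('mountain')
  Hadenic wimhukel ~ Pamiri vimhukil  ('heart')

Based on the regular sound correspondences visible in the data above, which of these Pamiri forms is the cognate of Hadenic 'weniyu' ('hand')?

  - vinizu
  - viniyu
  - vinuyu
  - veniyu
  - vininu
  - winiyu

viniyu

weryiho ~ vilyiho — Hadenic w corresponds to Pamiri v word-initially before a front vowel.
yenlibo ~ yinlibo — Hadenic e corresponds to Pamiri i after a consonant, before a nasal.
Applying these to Hadenic 'weniyu':
  weniyu → veniyu   (w→v word-initially before a front vowel)
  veniyu → viniyu   (e→i after a consonant, before a nasal)
So the Pamiri cognate is 'viniyu'.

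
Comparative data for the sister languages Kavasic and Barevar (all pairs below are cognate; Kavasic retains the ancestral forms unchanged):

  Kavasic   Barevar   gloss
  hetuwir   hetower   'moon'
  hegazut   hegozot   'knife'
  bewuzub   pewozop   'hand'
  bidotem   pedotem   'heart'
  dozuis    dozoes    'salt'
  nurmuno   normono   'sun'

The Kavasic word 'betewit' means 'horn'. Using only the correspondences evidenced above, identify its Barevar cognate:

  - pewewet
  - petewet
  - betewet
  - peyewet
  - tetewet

petewet

bewuzub ~ pewozop — Kavasic b corresponds to Barevar p word-initially before a front vowel.
bidotem ~ pedotem — Kavasic i corresponds to Barevar e after a consonant, before a consonant other than r, m, n, p, b, f, v.
Applying these to Kavasic 'betewit':
  betewit → petewit   (b→p word-initially before a front vowel)
  petewit → petewet   (i→e after a consonant, before a consonant other than r, m, n, p, b, f, v)
So the Barevar cognate is 'petewet'.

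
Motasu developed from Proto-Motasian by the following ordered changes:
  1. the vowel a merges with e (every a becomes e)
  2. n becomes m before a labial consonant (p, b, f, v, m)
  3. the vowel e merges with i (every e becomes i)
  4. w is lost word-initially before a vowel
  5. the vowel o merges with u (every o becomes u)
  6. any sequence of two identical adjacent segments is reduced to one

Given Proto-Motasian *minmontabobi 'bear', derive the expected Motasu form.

mimuntibubi

Motasu: *minmontabobi
  minmontabobi → minmontebobi   [vowel merger]
  minmontebobi → mimmontebobi   [nasal place assimilation]
  mimmontebobi → mimmontibobi   [vowel merger]
  mimmontibobi (rule 4 does not apply)
  mimmontibobi → mimmuntibubi   [vowel merger]
  mimmuntibubi → mimuntibubi   [degemination]
  giving Motasu mimuntibubi.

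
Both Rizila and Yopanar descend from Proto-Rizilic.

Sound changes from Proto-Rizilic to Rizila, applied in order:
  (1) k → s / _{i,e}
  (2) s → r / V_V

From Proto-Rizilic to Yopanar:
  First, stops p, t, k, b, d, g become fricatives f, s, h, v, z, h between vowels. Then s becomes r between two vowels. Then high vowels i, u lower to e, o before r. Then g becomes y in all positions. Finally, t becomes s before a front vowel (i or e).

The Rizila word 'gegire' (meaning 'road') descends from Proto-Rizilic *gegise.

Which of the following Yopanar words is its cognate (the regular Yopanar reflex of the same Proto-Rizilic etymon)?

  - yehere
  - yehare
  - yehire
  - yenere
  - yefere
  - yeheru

yehere

Yopanar: start from *gegise.
  rule 1 (intervocalic lenition): gegise → gehise
  rule 2 (rhotacism): gehise → gehire
  rule 3 (pre-rhotic lowering): gehire → gehere
  rule 4 (unconditioned shift): gehere → yehere
  rule 5: no change — yehere
  ⇒ Yopanar yehere
The other candidates each miss or misapply at least one Yopanar change.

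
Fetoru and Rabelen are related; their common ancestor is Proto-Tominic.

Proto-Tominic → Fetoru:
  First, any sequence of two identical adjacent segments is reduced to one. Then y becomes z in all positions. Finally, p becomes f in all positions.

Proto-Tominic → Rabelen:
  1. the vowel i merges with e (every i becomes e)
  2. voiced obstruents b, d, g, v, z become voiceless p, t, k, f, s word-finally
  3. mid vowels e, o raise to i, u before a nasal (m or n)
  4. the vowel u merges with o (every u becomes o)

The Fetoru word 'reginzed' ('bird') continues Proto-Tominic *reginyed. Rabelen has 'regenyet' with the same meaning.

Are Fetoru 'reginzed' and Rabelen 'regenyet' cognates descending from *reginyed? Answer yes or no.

Derive the expected Rabelen reflex of *reginyed:
Rabelen: start from *reginyed.
  rule 1 (vowel merger): reginyed → regenyed
  rule 2 (final devoicing): regenyed → regenyet
  rule 3 (pre-nasal raising): regenyet → reginyet
  rule 4: no change — reginyet
  ⇒ Rabelen reginyet
The regular Rabelen reflex would be 'reginyet', but the attested form is 'regenyet'. The correspondence is irregular, so they are not cognates (the Rabelen form has a different source).

no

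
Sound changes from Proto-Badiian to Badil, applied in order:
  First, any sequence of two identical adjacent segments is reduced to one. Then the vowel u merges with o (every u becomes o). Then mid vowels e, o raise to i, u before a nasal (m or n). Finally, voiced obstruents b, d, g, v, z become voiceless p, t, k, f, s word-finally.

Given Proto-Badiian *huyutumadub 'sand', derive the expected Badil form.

hoyotumadop

Badil: start from *huyutumadub.
  rule 1: no change — huyutumadub
  rule 2 (vowel merger): huyutumadub → hoyotomadob
  rule 3 (pre-nasal raising): hoyotomadob → hoyotumadob
  rule 4 (final devoicing): hoyotumadob → hoyotumadop
  ⇒ Badil hoyotumadop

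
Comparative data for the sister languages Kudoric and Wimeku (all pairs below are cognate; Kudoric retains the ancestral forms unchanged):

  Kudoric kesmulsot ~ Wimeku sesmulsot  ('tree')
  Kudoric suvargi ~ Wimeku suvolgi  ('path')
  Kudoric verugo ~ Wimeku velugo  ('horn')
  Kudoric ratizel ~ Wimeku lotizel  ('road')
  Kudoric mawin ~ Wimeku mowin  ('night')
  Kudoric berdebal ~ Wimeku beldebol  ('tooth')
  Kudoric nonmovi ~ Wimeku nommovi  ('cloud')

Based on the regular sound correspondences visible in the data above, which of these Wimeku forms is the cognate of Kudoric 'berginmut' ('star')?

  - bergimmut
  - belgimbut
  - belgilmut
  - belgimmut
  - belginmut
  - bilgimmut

belgimmut

suvargi ~ suvolgi, berdebal ~ beldebol — Kudoric r corresponds to Wimeku l after a vowel, before a consonant other than r, m, n, p, b, f, v.
nonmovi ~ nommovi — Kudoric n corresponds to Wimeku m after a vowel, before a nasal.
Applying these to Kudoric 'berginmut':
  berginmut → belginmut   (r→l after a vowel, before a consonant other than r, m, n, p, b, f, v)
  belginmut → belgimmut   (n→m after a vowel, before a nasal)
So the Wimeku cognate is 'belgimmut'.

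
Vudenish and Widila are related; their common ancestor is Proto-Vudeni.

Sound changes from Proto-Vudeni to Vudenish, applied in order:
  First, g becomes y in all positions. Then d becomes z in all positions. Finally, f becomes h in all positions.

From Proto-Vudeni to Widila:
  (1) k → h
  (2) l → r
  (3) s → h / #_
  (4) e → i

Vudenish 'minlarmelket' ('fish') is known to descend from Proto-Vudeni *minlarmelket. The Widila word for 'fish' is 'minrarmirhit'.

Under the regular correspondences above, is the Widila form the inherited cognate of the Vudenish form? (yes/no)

Derive the expected Widila reflex of *minlarmelket:
Widila: *minlarmelket
  minlarmelket → minlarmelhet   [unconditioned shift]
  minlarmelhet → minrarmerhet   [unconditioned shift]
  minrarmerhet (rule 3 does not apply)
  minrarmerhet → minrarmirhit   [vowel merger]
  giving Widila minrarmirhit.
Widila 'minrarmirhit' matches the regular reflex exactly, so the pair is cognate.

yes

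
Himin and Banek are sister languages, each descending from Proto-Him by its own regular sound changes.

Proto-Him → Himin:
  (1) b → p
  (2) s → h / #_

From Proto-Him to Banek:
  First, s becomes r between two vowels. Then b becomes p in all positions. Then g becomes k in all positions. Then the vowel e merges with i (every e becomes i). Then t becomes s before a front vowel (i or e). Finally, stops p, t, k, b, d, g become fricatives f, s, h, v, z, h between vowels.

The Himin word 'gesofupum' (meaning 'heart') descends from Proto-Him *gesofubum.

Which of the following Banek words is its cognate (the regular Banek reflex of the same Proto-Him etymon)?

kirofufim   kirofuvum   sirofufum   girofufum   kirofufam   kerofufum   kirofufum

Banek: *gesofubum
  gesofubum → gerofubum   [rhotacism]
  gerofubum → gerofupum   [unconditioned shift]
  gerofupum → kerofupum   [unconditioned shift]
  kerofupum → kirofupum   [vowel merger]
  kirofupum (rule 5 does not apply)
  kirofupum → kirofufum   [intervocalic lenition]
  giving Banek kirofufum.
The other candidates each miss or misapply at least one Banek change.

kirofufum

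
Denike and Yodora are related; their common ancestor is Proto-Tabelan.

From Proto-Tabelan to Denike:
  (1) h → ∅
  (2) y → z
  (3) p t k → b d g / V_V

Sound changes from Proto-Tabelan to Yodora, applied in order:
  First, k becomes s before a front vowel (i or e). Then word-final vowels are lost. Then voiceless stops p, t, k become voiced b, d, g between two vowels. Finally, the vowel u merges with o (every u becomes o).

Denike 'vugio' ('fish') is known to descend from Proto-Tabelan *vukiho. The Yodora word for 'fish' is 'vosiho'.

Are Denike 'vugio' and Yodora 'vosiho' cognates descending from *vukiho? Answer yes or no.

Derive the expected Yodora reflex of *vukiho:
Yodora: *vukiho
  vukiho → vusiho   [palatalisation]
  vusiho → vusih   [apocope]
  vusih (rule 3 does not apply)
  vusih → vosih   [vowel merger]
  giving Yodora vosih.
The regular Yodora reflex would be 'vosih', but the attested form is 'vosiho'. The correspondence is irregular, so they are not cognates (the Yodora form has a different source).

no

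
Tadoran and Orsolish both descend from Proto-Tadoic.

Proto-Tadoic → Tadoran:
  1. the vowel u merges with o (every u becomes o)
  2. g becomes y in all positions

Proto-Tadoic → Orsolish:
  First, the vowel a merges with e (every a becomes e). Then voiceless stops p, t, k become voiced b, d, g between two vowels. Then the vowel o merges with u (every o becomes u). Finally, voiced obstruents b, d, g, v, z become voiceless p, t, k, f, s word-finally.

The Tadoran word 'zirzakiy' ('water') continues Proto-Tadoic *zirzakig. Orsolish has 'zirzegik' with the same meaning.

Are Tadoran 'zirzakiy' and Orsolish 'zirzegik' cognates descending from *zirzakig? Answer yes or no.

Derive the expected Orsolish reflex of *zirzakig:
Orsolish: *zirzakig
  zirzakig → zirzekig   [vowel merger]
  zirzekig → zirzegig   [intervocalic voicing]
  zirzegig (rule 3 does not apply)
  zirzegig → zirzegik   [final devoicing]
  giving Orsolish zirzegik.
Orsolish 'zirzegik' matches the regular reflex exactly, so the pair is cognate.

yes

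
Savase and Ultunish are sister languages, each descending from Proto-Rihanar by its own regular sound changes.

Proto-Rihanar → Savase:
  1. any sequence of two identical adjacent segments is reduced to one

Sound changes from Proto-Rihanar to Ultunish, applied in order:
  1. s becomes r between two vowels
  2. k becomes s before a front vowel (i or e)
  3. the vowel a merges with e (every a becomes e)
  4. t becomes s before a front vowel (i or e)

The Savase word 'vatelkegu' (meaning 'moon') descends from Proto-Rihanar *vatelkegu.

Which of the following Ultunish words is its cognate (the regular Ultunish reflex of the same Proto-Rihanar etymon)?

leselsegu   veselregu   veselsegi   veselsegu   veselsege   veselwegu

Ultunish: *vatelkegu > vatelsegu > vetelsegu > veselsegu  (by palatalisation, vowel merger, palatalisation)

veselsegu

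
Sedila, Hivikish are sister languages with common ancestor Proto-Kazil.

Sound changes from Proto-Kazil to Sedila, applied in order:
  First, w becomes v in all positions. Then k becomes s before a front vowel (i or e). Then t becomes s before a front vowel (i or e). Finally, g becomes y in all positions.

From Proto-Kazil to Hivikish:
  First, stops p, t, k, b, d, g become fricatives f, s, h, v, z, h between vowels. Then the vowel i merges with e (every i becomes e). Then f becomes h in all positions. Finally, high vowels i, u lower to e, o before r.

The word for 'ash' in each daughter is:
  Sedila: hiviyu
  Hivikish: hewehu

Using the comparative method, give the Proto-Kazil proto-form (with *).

Position 4: Sedila has i, Hivikish has e. Sedila preserves i here (none of its changes turn any other segment into i), so the proto-segment is *i.
Position 2: Sedila has i, Hivikish has e. Sedila preserves i here (none of its changes turn any other segment into i), so the proto-segment is *i.
This points to *hiwigu. Verify forward in each daughter:
Sedila: start from *hiwigu.
  rule 1 (unconditioned shift): hiwigu → hivigu
  rule 2: no change — hivigu
  rule 3: no change — hivigu
  rule 4 (unconditioned shift): hivigu → hiviyu
  ⇒ Sedila hiviyu
Hivikish: start from *hiwigu.
  rule 1 (intervocalic lenition): hiwigu → hiwihu
  rule 2 (vowel merger): hiwihu → hewehu
  rule 3: no change — hewehu
  rule 4: no change — hewehu
  ⇒ Hivikish hewehu
*hiwigu is the unique common source.

*hiwigu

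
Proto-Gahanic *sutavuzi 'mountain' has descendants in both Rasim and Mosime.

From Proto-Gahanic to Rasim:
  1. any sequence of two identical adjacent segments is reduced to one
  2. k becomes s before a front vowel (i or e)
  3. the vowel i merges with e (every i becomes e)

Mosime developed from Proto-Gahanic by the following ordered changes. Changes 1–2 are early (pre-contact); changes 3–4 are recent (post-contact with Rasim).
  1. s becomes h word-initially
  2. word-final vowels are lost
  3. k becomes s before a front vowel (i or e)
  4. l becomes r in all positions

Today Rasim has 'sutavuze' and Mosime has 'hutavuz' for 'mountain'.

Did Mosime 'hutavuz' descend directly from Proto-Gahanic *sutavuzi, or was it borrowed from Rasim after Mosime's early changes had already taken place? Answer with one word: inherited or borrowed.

If inherited, *sutavuzi would pass through all of Mosime's changes:
Mosime: *sutavuzi > hutavuzi > hutavuz  (by debuccalisation, apocope)
If borrowed from Rasim 'sutavuze' after the early changes, it would undergo only the recent ones:
  rule 3 (palatalisation): no change (sutavuze)
  rule 4 (unconditioned shift): no change (sutavuze)
  ⇒ as a loan: sutavuze
Mosime 'hutavuz' matches the inherited outcome exactly, so it is an inherited cognate, not a loan.

inherited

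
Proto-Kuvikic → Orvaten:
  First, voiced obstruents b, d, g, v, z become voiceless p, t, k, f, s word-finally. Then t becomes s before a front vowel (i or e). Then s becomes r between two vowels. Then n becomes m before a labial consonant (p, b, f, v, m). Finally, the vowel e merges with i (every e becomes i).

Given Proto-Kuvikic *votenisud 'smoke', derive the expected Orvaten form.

Orvaten: start from *votenisud.
  rule 1 (final devoicing): votenisud → votenisut
  rule 2 (palatalisation): votenisut → vosenisut
  rule 3 (rhotacism): vosenisut → vorenirut
  rule 4: no change — vorenirut
  rule 5 (vowel merger): vorenirut → vorinirut
  ⇒ Orvaten vorinirut

vorinirut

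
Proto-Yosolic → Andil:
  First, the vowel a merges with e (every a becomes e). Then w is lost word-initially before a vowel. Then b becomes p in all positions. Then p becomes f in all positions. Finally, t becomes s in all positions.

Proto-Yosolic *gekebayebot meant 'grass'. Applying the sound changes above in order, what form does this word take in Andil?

Andil: *gekebayebot
  gekebayebot → gekebeyebot   [vowel merger]
  gekebeyebot (rule 2 does not apply)
  gekebeyebot → gekepeyepot   [unconditioned shift]
  gekepeyepot → gekefeyefot   [unconditioned shift]
  gekefeyefot → gekefeyefos   [unconditioned shift]
  giving Andil gekefeyefos.

gekefeyefos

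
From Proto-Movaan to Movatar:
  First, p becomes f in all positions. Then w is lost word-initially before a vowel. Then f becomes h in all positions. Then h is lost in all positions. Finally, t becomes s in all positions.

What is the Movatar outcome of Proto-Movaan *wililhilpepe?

Movatar: *wililhilpepe
  wililhilpepe → wililhilfefe   [unconditioned shift]
  wililhilfefe → ililhilfefe   [glide loss]
  ililhilfefe → ililhilhehe   [unconditioned shift]
  ililhilhehe → ilililee   [h-loss]
  ilililee (rule 5 does not apply)
  giving Movatar ilililee.

ilililee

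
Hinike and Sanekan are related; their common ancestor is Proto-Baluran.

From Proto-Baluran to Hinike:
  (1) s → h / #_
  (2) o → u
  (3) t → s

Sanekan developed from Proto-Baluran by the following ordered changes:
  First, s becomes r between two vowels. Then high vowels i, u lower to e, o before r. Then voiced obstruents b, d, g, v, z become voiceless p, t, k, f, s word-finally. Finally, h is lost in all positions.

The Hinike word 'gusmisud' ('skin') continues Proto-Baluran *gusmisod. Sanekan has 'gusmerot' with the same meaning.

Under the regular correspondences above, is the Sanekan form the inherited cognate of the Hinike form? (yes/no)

Derive the expected Sanekan reflex of *gusmisod:
Sanekan: *gusmisod
  gusmisod → gusmirod   [rhotacism]
  gusmirod → gusmerod   [pre-rhotic lowering]
  gusmerod → gusmerot   [final devoicing]
  gusmerot (rule 4 does not apply)
  giving Sanekan gusmerot.
Sanekan 'gusmerot' matches the regular reflex exactly, so the pair is cognate.

yes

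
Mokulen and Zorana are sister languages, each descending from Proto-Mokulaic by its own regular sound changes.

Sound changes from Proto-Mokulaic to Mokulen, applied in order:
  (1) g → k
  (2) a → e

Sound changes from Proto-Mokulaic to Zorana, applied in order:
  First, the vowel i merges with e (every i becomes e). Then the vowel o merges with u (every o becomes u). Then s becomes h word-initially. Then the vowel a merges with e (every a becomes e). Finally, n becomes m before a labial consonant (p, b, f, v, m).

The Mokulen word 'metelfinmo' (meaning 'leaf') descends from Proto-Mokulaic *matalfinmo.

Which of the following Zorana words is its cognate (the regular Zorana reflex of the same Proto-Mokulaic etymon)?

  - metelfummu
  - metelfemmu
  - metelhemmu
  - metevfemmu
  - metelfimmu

Zorana: *matalfinmo
  matalfinmo → matalfenmo   [vowel merger]
  matalfenmo → matalfenmu   [vowel merger]
  matalfenmu (rule 3 does not apply)
  matalfenmu → metelfenmu   [vowel merger]
  metelfenmu → metelfemmu   [nasal place assimilation]
  giving Zorana metelfemmu.
The other candidates each miss or misapply at least one Zorana change.

metelfemmu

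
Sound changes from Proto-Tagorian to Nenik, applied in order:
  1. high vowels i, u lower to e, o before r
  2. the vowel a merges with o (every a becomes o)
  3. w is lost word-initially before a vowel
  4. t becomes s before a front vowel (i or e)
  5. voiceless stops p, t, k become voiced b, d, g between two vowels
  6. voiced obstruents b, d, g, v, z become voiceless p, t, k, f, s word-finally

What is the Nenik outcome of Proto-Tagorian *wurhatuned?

Nenik: *wurhatuned > worhatuned > worhotuned > orhotuned > orhoduned > orhodunet  (by pre-rhotic lowering, vowel merger, glide loss, intervocalic voicing, final devoicing)

orhodunet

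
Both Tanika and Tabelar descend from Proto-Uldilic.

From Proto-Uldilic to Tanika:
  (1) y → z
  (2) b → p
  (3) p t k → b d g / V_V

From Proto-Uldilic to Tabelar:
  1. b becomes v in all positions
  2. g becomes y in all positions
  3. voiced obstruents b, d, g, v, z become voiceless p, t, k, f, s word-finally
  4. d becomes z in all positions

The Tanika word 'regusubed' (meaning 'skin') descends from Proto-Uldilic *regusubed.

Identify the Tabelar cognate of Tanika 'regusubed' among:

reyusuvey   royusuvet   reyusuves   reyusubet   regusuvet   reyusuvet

reyusuvet

Tabelar: *regusubed > regusuved > reyusuved > reyusuvet  (by unconditioned shift, unconditioned shift, final devoicing)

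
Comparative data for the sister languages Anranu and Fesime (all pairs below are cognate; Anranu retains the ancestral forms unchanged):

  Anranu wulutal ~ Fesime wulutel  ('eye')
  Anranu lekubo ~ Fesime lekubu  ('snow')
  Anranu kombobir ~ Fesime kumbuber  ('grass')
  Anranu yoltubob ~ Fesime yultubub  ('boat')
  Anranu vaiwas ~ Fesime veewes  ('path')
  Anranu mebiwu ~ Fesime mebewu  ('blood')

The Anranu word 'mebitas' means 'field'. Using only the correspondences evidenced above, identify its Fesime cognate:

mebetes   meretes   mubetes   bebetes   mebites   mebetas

mebetes

mebiwu ~ mebewu — Anranu i corresponds to Fesime e after a consonant, before a consonant other than r, m, n, p, b, f, v.
wulutal ~ wulutel, vaiwas ~ veewes — Anranu a corresponds to Fesime e after a consonant, before a consonant other than r, m, n, p, b, f, v.
Applying these to Anranu 'mebitas':
  mebitas → mebetas   (i→e after a consonant, before a consonant other than r, m, n, p, b, f, v)
  mebetas → mebetes   (a→e after a consonant, before a consonant other than r, m, n, p, b, f, v)
So the Fesime cognate is 'mebetes'.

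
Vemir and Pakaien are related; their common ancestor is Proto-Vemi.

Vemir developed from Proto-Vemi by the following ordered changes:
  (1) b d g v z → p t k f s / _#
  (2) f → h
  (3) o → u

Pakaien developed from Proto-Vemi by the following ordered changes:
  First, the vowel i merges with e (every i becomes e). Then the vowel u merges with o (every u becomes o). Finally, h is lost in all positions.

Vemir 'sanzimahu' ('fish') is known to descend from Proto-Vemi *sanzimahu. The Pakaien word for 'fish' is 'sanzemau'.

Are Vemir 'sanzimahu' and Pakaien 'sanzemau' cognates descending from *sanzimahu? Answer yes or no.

Derive the expected Pakaien reflex of *sanzimahu:
Pakaien: start from *sanzimahu.
  rule 1 (vowel merger): sanzimahu → sanzemahu
  rule 2 (vowel merger): sanzemahu → sanzemaho
  rule 3 (h-loss): sanzemaho → sanzemao
  ⇒ Pakaien sanzemao
The regular Pakaien reflex would be 'sanzemao', but the attested form is 'sanzemau'. The correspondence is irregular, so they are not cognates (the Pakaien form has a different source).

no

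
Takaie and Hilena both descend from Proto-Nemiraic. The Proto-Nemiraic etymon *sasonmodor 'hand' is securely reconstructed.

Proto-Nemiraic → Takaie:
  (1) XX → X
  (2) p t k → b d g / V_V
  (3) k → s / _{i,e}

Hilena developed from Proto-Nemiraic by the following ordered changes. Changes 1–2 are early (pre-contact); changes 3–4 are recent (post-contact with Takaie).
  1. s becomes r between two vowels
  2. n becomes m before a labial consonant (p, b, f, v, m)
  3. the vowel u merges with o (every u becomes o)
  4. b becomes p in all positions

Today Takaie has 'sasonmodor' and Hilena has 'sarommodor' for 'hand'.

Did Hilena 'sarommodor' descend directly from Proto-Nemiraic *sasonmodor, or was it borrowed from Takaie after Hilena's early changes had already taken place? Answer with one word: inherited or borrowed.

If inherited, *sasonmodor would pass through all of Hilena's changes:
Hilena: start from *sasonmodor.
  rule 1 (rhotacism): sasonmodor → saronmodor
  rule 2 (nasal place assimilation): saronmodor → sarommodor
  rule 3: no change — sarommodor
  rule 4: no change — sarommodor
  ⇒ Hilena sarommodor
If borrowed from Takaie 'sasonmodor' after the early changes, it would undergo only the recent ones:
  rule 3 (vowel merger): no change (sasonmodor)
  rule 4 (unconditioned shift): no change (sasonmodor)
  ⇒ as a loan: sasonmodor
Hilena 'sarommodor' matches the inherited outcome exactly, so it is an inherited cognate, not a loan.

inherited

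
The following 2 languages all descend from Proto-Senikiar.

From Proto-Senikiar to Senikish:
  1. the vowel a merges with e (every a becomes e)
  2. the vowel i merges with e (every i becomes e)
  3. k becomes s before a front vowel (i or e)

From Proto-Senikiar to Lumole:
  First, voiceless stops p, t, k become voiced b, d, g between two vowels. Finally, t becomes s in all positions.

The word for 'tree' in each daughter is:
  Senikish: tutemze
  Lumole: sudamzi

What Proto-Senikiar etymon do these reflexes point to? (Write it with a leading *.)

*tutamzi

Position 4: Senikish has e, Lumole has a. Lumole preserves a here (none of its changes turn any other segment into a), so the proto-segment is *a.
Position 1: Senikish has t, Lumole has s. Senikish preserves t here (none of its changes turn any other segment into t), so the proto-segment is *t.
Position 3: Senikish has t, Lumole has d. Senikish preserves t here (none of its changes turn any other segment into t), so the proto-segment is *t.
This points to *tutamzi. Verify forward in each daughter:
Senikish: *tutamzi
  tutamzi → tutemzi   [vowel merger]
  tutemzi → tutemze   [vowel merger]
  tutemze (rule 3 does not apply)
  giving Senikish tutemze.
Lumole: *tutamzi
  tutamzi → tudamzi   [intervocalic voicing]
  tudamzi → sudamzi   [unconditioned shift]
  giving Lumole sudamzi.
*tutamzi is the unique common source.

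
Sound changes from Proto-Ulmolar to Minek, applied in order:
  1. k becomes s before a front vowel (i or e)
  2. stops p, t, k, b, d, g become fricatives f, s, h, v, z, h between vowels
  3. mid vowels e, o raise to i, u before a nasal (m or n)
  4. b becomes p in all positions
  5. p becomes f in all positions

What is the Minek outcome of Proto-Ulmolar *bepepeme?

Minek: start from *bepepeme.
  rule 1: no change — bepepeme
  rule 2 (intervocalic lenition): bepepeme → befefeme
  rule 3 (pre-nasal raising): befefeme → befefime
  rule 4 (unconditioned shift): befefime → pefefime
  rule 5 (unconditioned shift): pefefime → fefefime
  ⇒ Minek fefefime

fefefime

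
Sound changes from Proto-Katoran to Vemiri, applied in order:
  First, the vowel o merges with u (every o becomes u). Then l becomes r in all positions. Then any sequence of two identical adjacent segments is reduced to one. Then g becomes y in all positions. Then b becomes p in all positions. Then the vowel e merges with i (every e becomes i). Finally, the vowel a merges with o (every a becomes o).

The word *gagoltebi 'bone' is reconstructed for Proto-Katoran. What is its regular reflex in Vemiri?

Vemiri: *gagoltebi
  gagoltebi → gagultebi   [vowel merger]
  gagultebi → gagurtebi   [unconditioned shift]
  gagurtebi (rule 3 does not apply)
  gagurtebi → yayurtebi   [unconditioned shift]
  yayurtebi → yayurtepi   [unconditioned shift]
  yayurtepi → yayurtipi   [vowel merger]
  yayurtipi → yoyurtipi   [vowel merger]
  giving Vemiri yoyurtipi.

yoyurtipi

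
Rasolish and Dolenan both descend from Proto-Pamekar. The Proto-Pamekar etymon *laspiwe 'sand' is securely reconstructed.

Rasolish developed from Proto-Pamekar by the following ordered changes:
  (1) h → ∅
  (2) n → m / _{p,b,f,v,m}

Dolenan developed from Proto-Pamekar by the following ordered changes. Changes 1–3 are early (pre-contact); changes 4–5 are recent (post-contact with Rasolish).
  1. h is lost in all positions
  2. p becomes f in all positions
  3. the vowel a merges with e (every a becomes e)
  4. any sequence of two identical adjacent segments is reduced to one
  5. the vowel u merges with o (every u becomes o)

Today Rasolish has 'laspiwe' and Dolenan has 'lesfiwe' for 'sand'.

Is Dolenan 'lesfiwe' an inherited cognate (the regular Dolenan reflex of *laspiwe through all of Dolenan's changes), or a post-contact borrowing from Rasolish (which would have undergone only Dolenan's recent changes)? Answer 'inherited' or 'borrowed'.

inherited

If inherited, *laspiwe would pass through all of Dolenan's changes:
Dolenan: start from *laspiwe.
  rule 1: no change — laspiwe
  rule 2 (unconditioned shift): laspiwe → lasfiwe
  rule 3 (vowel merger): lasfiwe → lesfiwe
  rule 4: no change — lesfiwe
  rule 5: no change — lesfiwe
  ⇒ Dolenan lesfiwe
If borrowed from Rasolish 'laspiwe' after the early changes, it would undergo only the recent ones:
  rule 4 (degemination): no change (laspiwe)
  rule 5 (vowel merger): no change (laspiwe)
  ⇒ as a loan: laspiwe
Dolenan 'lesfiwe' matches the inherited outcome exactly, so it is an inherited cognate, not a loan.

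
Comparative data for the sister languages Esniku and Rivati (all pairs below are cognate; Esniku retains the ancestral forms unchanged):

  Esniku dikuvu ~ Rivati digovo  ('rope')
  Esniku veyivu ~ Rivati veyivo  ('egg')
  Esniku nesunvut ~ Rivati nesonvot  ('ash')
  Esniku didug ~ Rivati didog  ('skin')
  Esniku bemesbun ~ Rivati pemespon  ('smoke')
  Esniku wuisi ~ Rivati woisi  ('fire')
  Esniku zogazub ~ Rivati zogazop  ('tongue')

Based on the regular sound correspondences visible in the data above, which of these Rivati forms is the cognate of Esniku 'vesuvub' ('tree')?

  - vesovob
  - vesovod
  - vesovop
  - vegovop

vesovop

dikuvu ~ digovo — Esniku u corresponds to Rivati o after a consonant, before a labial obstruent.
zogazub ~ zogazop — Esniku u corresponds to Rivati o after a consonant, before a labial obstruent.
zogazub ~ zogazop — Esniku b corresponds to Rivati p word-finally.
Applying these to Esniku 'vesuvub':
  vesuvub → vesovub   (u→o after a consonant, before a labial obstruent)
  vesovub → vesovob   (u→o after a consonant, before a labial obstruent)
  vesovob → vesovop   (b→p word-finally)
So the Rivati cognate is 'vesovop'.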